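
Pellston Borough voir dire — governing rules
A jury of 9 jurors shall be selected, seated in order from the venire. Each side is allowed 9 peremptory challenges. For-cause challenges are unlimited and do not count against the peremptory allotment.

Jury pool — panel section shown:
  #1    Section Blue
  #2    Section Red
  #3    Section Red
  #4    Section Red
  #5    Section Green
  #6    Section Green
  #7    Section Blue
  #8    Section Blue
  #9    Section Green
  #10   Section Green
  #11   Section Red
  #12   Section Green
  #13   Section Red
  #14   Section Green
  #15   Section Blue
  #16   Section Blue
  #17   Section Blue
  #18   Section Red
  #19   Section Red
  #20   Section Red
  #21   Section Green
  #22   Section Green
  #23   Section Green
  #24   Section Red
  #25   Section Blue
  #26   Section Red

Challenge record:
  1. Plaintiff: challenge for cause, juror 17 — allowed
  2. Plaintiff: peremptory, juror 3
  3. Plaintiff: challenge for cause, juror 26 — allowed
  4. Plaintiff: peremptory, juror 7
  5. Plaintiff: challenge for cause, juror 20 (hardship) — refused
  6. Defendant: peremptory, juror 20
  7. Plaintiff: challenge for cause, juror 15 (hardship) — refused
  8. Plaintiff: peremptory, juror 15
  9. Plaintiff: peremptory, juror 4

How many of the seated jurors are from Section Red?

Removed: #3, #4, #7, #15, #17, #20, #26.
Seated jurors 1–9: #1, #2, #5, #6, #8, #9, #10, #11, #12.
Of those, in Section Red: #2, #11 → 2.

2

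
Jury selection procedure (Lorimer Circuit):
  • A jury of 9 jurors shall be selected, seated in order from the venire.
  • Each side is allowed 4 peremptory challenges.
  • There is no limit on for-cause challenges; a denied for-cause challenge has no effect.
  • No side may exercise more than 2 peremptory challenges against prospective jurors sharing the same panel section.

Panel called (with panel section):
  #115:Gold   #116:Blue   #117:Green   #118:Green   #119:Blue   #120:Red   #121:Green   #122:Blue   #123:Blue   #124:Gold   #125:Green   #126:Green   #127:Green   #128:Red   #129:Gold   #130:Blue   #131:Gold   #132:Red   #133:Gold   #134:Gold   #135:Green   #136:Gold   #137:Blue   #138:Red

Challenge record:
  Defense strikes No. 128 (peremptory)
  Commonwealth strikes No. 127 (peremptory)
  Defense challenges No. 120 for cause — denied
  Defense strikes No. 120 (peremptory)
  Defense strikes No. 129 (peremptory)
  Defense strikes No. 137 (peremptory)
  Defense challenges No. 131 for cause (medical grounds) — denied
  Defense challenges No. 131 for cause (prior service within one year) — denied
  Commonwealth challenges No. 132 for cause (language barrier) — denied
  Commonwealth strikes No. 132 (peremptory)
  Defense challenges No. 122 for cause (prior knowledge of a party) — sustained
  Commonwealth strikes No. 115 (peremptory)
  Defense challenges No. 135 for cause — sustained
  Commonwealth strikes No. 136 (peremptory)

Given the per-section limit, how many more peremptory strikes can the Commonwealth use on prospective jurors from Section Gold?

Commonwealth peremptories so far: #127, #132, #115, #136 — 4 of 4 used, 0 left overall.
Against Section Gold: #115, #136 — 2 used; per-section cap 2 leaves 0.
Binding limit: min(0, 0) = 0.

0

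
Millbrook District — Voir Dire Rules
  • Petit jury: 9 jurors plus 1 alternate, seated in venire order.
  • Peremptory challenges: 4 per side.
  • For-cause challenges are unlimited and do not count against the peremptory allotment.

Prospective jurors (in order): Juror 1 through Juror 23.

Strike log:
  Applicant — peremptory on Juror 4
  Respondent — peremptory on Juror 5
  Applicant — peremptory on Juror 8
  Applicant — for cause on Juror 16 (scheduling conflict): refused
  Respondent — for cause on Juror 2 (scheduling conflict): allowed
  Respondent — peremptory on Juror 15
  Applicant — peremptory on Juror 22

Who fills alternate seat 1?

Removed: #2, #4, #5, #8, #15, #22. (#16 stays — for-cause denied.)
Filling seats in venire order through position 10: #1, #3, #6, #7, #9, #10, #11, #12, #13, #14.
So alternate 1 is #14.

14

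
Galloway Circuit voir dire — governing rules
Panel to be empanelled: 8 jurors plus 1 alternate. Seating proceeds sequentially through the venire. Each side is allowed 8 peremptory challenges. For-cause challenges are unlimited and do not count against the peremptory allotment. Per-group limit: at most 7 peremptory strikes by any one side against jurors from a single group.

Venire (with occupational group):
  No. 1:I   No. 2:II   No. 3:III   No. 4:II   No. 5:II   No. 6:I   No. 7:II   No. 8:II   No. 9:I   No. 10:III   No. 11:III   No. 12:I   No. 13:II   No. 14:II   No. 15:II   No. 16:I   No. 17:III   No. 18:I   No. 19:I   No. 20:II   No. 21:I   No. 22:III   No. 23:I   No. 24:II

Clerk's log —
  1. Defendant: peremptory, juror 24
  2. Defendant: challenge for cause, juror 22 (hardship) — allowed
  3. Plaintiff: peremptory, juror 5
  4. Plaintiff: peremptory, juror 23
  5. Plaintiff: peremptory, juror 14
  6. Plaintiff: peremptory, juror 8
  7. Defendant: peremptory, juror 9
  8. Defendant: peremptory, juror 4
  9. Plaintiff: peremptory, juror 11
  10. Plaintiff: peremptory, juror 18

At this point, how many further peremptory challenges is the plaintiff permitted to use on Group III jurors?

2

Plaintiff peremptories so far: #5, #23, #14, #8, #11, #18 — 6 of 8 used, 2 left overall.
Against Group III: #11 — 1 used; per-group cap 7 leaves 6.
Binding limit: min(2, 6) = 2.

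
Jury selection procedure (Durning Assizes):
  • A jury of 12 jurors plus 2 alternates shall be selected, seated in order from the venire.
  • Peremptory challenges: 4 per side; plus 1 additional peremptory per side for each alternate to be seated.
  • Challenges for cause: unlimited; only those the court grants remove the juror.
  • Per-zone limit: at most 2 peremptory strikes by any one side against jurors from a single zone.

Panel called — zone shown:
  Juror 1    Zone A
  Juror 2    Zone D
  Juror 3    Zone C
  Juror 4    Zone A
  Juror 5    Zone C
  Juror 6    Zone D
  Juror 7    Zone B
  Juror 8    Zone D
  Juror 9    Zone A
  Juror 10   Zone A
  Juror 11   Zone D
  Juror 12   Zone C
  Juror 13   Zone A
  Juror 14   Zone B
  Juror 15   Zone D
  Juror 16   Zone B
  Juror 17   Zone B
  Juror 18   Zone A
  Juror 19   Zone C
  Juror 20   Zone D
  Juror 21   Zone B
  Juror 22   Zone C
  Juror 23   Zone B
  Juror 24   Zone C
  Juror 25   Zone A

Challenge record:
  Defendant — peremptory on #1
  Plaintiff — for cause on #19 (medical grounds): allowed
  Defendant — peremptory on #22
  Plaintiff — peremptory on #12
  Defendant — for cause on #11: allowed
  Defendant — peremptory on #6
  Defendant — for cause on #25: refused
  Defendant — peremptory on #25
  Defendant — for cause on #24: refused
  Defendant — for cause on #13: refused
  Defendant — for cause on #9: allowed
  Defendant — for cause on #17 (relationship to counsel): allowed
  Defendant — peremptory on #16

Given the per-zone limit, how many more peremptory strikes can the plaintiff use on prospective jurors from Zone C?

1

Plaintiff peremptories so far: #12 — 1 of 6 used, 5 left overall.
Against Zone C: #12 — 1 used; per-zone cap 2 leaves 1.
Binding limit: min(5, 1) = 1.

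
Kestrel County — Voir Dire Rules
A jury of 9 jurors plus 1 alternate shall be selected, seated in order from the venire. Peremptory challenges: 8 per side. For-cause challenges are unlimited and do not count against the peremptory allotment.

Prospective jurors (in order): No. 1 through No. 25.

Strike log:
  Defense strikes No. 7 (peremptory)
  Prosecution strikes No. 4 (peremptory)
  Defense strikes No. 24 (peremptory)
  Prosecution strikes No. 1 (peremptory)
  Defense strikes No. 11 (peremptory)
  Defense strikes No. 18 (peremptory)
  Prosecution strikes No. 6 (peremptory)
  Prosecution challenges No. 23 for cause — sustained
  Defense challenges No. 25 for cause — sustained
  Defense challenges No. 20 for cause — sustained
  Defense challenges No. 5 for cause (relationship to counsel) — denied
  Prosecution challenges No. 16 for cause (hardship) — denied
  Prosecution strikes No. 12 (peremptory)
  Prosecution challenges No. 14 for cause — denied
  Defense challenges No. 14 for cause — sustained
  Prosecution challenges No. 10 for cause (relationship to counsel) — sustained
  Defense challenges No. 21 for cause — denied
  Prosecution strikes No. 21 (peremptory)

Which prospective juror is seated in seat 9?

Removed: #1, #4, #6, #7, #10, #11, #12, #14, #18, #20, #21, #23, #24, #25. (#5, #16 stay — for-cause denied.)
Filling seats in venire order through position 9: #2, #3, #5, #8, #9, #13, #15, #16, #17.
So seat 9 is #17.

17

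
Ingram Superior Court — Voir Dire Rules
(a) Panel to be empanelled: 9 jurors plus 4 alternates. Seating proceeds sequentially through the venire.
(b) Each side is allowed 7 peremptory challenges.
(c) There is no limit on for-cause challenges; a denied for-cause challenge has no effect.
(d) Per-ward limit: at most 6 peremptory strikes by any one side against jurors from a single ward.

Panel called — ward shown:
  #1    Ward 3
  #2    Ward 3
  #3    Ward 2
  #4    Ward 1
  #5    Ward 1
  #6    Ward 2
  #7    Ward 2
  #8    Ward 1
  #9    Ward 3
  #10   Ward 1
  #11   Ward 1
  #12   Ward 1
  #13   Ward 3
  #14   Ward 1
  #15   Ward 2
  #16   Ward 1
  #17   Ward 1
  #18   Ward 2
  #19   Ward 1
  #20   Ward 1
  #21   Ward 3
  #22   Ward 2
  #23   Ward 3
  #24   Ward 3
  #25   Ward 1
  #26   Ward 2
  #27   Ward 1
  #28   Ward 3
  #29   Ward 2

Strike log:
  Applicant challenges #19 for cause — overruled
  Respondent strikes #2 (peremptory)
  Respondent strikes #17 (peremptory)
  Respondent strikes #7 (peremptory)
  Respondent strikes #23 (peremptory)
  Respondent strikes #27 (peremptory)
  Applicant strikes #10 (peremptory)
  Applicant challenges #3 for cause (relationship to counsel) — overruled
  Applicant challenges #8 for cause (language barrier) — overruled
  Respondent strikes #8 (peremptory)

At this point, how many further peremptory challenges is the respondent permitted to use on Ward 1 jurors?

1

Respondent peremptories so far: #2, #17, #7, #23, #27, #8 — 6 of 7 used, 1 left overall.
Against Ward 1: #17, #27, #8 — 3 used; per-ward cap 6 leaves 3.
Binding limit: min(1, 3) = 1.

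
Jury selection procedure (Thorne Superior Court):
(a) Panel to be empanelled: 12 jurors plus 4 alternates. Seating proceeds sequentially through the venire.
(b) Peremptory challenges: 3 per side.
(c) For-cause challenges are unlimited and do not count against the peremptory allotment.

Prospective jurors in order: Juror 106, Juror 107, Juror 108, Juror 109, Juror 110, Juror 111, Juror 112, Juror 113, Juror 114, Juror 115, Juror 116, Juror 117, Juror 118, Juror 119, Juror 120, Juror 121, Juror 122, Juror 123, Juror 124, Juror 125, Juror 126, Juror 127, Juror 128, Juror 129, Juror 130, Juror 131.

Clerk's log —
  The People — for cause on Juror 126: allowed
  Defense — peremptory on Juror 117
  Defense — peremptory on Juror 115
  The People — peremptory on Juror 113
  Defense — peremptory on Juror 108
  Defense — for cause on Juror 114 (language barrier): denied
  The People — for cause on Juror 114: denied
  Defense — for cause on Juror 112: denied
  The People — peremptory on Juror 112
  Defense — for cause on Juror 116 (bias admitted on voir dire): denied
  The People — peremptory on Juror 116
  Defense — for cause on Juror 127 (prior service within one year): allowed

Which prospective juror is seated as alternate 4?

Removed: #108, #112, #113, #115, #116, #117, #126, #127. (#114 stays — for-cause denied.)
Seating in order: seats 1–12 → #106, #107, #109, #110, #111, #114, #118, #119, #120, #121, #122, #123; alternates → #124, #125, #128, #129.
So alternate 4 is #129.

129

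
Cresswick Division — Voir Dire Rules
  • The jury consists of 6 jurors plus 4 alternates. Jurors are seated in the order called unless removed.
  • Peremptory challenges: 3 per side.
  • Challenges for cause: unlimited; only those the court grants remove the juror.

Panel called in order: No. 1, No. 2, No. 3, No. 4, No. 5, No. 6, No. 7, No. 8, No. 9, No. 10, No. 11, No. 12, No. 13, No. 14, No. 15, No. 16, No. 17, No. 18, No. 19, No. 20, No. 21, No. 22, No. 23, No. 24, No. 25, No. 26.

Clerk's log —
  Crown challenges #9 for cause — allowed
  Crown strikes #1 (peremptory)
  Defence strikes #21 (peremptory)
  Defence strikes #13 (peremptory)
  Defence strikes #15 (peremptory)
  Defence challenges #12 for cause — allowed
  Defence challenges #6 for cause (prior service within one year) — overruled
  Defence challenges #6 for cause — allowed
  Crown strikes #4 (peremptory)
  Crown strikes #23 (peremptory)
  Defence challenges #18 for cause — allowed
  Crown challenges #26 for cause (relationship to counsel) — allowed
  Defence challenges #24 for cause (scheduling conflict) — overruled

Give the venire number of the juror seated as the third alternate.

Removed: #1, #4, #6, #9, #12, #13, #15, #18, #21, #23, #26. (#24 stays — for-cause denied.)
Seating in order: seats 1–6 → #2, #3, #5, #7, #8, #10; alternates → #11, #14, #16, #17.
So alternate 3 is #16.

16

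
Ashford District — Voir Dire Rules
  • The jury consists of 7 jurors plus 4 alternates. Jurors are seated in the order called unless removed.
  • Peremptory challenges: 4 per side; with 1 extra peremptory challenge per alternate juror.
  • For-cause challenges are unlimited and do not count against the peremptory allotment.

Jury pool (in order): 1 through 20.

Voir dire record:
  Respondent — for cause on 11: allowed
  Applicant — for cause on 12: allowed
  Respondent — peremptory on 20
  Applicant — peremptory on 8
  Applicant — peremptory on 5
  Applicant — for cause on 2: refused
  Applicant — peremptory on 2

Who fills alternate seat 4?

16

Removed: #2, #5, #8, #11, #12, #20.
Seating in order: seats 1–7 → #1, #3, #4, #6, #7, #9, #10; alternates → #13, #14, #15, #16.
So alternate 4 is #16.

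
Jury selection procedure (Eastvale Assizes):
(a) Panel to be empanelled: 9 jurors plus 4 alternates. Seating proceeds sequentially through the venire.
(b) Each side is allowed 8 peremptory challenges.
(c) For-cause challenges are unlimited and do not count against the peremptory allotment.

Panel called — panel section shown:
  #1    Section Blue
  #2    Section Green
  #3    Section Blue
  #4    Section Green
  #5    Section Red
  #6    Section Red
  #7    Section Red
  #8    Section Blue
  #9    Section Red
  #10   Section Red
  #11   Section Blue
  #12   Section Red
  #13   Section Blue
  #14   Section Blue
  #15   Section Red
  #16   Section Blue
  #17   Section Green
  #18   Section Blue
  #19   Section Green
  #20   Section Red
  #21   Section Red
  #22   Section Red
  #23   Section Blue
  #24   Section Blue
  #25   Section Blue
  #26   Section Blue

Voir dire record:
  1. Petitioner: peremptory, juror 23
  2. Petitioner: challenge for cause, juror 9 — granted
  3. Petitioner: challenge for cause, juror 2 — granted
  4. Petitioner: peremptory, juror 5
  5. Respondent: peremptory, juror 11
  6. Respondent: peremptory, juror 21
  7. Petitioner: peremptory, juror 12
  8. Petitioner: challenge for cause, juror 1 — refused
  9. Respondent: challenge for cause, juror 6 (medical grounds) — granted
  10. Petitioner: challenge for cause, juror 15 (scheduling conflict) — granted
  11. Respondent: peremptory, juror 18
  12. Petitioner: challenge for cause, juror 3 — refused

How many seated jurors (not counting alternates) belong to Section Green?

1

Removed: #2, #5, #6, #9, #11, #12, #15, #18, #21, #23.
Seated jurors 1–9: #1, #3, #4, #7, #8, #10, #13, #14, #16 (alternates #17, #19, #20, #22 not counted).
Of those, in Section Green: #4 → 1.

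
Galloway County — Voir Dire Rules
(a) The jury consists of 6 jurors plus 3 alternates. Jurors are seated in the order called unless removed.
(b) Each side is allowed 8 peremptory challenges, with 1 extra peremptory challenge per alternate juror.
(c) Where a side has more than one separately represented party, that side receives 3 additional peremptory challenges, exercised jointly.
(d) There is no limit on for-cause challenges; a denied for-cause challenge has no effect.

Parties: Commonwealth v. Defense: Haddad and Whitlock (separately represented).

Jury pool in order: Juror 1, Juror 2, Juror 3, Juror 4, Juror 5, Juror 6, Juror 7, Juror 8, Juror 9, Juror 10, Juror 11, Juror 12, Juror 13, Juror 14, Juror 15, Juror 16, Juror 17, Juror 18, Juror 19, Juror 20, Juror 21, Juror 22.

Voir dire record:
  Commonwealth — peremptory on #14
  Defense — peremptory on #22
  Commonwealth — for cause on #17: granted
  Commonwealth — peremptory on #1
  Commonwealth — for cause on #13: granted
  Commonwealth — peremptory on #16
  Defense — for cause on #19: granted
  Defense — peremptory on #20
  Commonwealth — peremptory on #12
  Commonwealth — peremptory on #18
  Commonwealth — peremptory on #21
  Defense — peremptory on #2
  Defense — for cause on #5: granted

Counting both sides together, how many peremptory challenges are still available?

Commonwealth allotment: 8 base + 1 × 3 alternates = 11. Defense allotment: 8 base + 1 × 3 alternates + 3 multi-party = 14.
Commonwealth peremptories used: #14, #1, #16, #12, #18, #21 — 6 (for-cause on #17, #13 don't count).
Defense peremptories used: #22, #20, #2 — 3 (for-cause on #19, #5 don't count).
Remaining: (11 − 6) + (14 − 3) = 16.

16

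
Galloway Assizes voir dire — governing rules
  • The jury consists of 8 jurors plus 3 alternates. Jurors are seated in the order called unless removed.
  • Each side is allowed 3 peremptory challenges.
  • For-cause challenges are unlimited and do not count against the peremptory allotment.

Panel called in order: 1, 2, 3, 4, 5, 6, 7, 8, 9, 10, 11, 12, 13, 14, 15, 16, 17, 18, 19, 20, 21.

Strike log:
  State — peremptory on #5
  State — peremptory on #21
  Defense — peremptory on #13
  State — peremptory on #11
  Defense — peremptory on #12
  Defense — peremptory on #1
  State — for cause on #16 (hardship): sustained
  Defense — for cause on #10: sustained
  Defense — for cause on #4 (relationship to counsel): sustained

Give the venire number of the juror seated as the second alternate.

18

Removed: #1, #4, #5, #10, #11, #12, #13, #16, #21.
Filling seats in venire order through position 10: #2, #3, #6, #7, #8, #9, #14, #15, #17, #18.
So alternate 2 is #18.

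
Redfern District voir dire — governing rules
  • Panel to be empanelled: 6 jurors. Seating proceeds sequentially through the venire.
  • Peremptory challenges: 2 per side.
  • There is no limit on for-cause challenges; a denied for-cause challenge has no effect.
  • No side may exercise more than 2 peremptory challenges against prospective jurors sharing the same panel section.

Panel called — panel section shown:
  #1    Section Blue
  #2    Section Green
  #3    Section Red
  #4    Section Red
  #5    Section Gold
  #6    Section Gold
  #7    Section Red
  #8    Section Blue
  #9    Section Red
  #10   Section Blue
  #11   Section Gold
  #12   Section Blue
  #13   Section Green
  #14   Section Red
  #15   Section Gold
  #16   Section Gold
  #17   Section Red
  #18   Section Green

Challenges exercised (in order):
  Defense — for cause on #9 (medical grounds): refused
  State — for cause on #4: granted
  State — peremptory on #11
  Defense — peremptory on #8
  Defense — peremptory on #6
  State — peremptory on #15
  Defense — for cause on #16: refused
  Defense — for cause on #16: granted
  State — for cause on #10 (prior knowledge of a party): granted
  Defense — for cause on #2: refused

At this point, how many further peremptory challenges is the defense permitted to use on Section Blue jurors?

Defense peremptories so far: #8, #6 — 2 of 2 used, 0 left overall.
Against Section Blue: #8 — 1 used; per-section cap 2 leaves 1.
Binding limit: min(0, 1) = 0.

0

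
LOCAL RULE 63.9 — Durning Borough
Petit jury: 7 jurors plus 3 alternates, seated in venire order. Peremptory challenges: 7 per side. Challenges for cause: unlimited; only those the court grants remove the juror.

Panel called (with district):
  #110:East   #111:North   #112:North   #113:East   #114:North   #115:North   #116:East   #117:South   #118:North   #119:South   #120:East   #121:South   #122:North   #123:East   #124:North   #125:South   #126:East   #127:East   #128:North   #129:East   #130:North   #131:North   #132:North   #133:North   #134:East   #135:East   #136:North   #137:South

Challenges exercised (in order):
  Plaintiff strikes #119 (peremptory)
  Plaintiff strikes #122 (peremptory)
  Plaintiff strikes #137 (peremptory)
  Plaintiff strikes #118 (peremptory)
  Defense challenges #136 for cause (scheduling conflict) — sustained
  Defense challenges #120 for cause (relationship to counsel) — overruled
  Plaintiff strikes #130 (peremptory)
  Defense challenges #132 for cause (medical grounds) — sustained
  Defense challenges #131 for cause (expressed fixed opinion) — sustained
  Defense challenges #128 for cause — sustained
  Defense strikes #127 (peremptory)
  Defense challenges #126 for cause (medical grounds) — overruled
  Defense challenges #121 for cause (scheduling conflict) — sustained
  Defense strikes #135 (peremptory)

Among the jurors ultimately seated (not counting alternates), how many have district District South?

0

Removed: #118, #119, #121, #122, #127, #128, #130, #131, #132, #135, #136, #137.
Seated jurors 1–7: #110, #111, #112, #113, #114, #115, #116 (alternates #117, #120, #123 not counted).
None of those are in District South → 0.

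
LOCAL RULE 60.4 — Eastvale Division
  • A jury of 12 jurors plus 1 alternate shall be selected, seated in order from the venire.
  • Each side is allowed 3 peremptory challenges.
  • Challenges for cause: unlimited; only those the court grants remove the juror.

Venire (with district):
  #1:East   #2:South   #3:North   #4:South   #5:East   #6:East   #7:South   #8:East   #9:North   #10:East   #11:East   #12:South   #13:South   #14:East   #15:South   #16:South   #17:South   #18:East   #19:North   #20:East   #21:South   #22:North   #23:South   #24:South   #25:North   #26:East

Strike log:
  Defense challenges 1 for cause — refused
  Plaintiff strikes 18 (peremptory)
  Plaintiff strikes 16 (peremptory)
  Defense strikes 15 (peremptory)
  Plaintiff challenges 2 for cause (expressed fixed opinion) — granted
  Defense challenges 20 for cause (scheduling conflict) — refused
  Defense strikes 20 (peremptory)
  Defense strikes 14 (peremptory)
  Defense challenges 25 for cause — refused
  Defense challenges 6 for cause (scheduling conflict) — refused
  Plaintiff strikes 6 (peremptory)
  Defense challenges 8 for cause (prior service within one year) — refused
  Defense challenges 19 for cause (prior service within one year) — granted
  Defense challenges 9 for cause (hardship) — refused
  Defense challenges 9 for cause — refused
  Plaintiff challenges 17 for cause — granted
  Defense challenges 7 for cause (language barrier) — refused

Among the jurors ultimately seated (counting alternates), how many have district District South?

Removed: #2, #6, #14, #15, #16, #17, #18, #19, #20.
Seated (13 incl. alternates): #1, #3, #4, #5, #7, #8, #9, #10, #11, #12, #13, #21, #22.
Of those, in District South: #4, #7, #12, #13, #21 → 5.

5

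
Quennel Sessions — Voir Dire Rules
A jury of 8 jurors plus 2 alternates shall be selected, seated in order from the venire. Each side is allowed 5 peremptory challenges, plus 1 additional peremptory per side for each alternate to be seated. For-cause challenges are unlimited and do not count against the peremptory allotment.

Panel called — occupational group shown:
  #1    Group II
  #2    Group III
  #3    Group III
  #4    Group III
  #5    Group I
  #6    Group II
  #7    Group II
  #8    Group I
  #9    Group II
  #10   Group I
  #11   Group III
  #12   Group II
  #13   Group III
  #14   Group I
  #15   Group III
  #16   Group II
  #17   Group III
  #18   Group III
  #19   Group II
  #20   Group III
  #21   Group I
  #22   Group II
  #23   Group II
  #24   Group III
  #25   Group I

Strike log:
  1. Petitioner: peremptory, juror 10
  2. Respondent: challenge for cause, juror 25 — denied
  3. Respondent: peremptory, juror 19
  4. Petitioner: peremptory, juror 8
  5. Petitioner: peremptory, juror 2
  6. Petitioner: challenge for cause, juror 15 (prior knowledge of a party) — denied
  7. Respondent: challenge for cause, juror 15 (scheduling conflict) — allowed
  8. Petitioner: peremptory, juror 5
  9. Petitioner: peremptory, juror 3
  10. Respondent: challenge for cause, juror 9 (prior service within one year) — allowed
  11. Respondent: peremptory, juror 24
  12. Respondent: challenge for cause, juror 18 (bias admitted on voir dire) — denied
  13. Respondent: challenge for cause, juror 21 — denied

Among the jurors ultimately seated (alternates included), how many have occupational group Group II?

Removed: #2, #3, #5, #8, #9, #10, #15, #19, #24.
Seated (10 incl. alternates): #1, #4, #6, #7, #11, #12, #13, #14, #16, #17.
Of those, in Group II: #1, #6, #7, #12, #16 → 5.

5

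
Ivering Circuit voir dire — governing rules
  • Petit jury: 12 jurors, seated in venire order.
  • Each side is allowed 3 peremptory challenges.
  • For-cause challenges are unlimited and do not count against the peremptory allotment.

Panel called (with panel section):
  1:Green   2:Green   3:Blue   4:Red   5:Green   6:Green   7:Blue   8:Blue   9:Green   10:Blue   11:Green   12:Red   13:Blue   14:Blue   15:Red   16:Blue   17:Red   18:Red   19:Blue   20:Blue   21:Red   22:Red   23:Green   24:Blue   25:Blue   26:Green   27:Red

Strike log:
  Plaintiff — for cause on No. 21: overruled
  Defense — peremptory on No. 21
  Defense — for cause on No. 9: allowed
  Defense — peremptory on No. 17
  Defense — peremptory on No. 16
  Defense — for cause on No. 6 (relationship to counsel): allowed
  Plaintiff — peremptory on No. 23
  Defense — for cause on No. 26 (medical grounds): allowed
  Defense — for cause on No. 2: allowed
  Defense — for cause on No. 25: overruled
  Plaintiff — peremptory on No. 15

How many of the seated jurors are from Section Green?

Removed: #2, #6, #9, #15, #16, #17, #21, #23, #26.
Seated jurors 1–12: #1, #3, #4, #5, #7, #8, #10, #11, #12, #13, #14, #18.
Of those, in Section Green: #1, #5, #11 → 3.

3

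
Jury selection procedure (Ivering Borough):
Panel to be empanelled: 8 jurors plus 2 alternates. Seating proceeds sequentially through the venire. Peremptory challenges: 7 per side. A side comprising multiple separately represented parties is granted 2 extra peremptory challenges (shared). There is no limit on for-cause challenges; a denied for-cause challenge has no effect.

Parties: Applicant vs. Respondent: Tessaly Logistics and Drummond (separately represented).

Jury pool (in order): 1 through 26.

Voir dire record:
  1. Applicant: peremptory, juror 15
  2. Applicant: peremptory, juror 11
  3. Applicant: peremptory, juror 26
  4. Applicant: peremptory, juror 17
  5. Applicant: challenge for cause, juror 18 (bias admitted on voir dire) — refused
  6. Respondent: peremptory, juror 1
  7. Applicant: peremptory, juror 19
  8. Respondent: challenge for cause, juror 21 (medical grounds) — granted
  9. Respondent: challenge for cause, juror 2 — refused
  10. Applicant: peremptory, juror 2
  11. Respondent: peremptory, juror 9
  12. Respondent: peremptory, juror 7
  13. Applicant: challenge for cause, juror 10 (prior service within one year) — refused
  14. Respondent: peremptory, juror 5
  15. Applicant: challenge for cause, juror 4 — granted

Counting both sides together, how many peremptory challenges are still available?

Applicant allotment: 7. Respondent allotment: 7 base + 2 multi-party = 9.
Applicant peremptories used: #15, #11, #26, #17, #19, #2 — 6 (for-cause on #18, #10, #4 don't count).
Respondent peremptories used: #1, #9, #7, #5 — 4 (for-cause on #21, #2 don't count).
Remaining: (7 − 6) + (9 − 4) = 6.

6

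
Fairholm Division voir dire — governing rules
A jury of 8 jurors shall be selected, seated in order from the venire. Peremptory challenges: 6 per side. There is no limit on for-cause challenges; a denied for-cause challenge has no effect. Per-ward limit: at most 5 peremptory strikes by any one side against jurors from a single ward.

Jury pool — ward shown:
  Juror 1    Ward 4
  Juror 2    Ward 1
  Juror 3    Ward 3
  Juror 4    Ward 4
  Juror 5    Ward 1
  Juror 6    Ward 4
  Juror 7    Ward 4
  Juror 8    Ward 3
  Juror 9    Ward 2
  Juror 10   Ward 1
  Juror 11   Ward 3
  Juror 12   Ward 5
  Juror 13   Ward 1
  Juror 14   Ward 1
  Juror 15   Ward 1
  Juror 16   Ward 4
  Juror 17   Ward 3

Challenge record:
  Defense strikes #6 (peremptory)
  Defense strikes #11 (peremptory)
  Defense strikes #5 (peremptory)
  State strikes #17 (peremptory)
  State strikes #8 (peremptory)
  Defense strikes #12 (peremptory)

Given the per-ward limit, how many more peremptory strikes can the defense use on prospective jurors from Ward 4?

2

Defense peremptories so far: #6, #11, #5, #12 — 4 of 6 used, 2 left overall.
Against Ward 4: #6 — 1 used; per-ward cap 5 leaves 4.
Binding limit: min(2, 4) = 2.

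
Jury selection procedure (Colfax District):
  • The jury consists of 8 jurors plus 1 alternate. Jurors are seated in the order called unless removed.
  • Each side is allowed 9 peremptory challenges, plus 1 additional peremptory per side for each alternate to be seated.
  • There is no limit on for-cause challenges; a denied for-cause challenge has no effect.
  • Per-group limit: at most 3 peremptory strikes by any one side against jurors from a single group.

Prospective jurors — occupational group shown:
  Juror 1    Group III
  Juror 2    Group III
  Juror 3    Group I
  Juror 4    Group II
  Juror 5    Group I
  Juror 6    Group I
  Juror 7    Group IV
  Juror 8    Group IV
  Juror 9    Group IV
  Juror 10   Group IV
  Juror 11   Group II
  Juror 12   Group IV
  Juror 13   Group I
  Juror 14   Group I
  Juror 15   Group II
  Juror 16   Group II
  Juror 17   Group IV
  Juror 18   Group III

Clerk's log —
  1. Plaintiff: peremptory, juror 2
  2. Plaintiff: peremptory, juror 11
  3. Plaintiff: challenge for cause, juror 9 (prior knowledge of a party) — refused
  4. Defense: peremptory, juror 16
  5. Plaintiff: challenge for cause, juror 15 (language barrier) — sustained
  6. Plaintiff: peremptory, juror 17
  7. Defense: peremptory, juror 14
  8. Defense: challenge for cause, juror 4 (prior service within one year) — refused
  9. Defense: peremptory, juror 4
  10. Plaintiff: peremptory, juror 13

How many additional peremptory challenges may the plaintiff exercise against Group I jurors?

Plaintiff peremptories so far: #2, #11, #17, #13 — 4 of 10 used, 6 left overall.
Against Group I: #13 — 1 used; per-group cap 3 leaves 2.
Binding limit: min(6, 2) = 2.

2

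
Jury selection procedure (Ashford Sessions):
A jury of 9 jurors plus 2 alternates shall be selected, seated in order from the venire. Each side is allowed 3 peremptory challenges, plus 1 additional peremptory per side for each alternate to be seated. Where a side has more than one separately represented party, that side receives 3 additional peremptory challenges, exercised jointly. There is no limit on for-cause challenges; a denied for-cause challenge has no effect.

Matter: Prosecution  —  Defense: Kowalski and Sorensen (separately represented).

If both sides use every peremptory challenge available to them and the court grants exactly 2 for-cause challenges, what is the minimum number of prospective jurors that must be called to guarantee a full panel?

26

Seats to fill: 9 + 2 alternates = 11.
Peremptories — Prosecution: 3 + 1×2 = 5; Defense: 3 + 1×2 + 3 = 8; total 13.
For-cause removals: 2.
Minimum venire: 11 + 13 + 2 = 26.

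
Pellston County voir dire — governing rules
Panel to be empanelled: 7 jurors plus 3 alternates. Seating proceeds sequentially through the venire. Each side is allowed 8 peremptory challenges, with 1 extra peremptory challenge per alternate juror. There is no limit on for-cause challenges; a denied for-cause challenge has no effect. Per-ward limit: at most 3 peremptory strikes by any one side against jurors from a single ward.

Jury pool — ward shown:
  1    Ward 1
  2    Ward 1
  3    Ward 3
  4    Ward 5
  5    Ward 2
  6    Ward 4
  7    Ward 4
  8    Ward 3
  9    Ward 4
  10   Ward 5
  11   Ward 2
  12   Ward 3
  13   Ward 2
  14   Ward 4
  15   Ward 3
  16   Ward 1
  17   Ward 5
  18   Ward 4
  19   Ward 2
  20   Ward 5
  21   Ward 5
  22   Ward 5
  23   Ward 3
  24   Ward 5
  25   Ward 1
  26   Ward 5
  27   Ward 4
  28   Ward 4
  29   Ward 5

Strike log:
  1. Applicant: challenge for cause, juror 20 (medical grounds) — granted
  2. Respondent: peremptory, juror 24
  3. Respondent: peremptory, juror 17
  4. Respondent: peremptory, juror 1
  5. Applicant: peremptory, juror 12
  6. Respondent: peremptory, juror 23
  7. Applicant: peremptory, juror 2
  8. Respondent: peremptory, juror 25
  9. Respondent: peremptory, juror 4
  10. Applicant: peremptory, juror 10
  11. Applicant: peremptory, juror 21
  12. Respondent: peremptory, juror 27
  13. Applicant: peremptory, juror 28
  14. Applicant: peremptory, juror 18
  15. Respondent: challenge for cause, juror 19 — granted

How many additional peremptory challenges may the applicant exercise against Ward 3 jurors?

Applicant peremptories so far: #12, #2, #10, #21, #28, #18 — 6 of 11 used, 5 left overall.
Against Ward 3: #12 — 1 used; per-ward cap 3 leaves 2.
Binding limit: min(5, 2) = 2.

2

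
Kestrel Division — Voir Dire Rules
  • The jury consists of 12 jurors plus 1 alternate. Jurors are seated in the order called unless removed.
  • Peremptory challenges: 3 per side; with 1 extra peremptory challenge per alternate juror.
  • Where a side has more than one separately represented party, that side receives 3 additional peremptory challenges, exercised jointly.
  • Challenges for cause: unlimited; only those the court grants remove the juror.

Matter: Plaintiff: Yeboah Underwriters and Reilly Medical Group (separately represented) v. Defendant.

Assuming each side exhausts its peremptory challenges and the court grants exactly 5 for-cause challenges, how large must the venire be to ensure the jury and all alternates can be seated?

29

Seats to fill: 12 + 1 alternates = 13.
Peremptories — Plaintiff: 3 + 1×1 + 3 = 7; Defendant: 3 + 1×1 = 4; total 11.
For-cause removals: 5.
Minimum venire: 13 + 11 + 5 = 29.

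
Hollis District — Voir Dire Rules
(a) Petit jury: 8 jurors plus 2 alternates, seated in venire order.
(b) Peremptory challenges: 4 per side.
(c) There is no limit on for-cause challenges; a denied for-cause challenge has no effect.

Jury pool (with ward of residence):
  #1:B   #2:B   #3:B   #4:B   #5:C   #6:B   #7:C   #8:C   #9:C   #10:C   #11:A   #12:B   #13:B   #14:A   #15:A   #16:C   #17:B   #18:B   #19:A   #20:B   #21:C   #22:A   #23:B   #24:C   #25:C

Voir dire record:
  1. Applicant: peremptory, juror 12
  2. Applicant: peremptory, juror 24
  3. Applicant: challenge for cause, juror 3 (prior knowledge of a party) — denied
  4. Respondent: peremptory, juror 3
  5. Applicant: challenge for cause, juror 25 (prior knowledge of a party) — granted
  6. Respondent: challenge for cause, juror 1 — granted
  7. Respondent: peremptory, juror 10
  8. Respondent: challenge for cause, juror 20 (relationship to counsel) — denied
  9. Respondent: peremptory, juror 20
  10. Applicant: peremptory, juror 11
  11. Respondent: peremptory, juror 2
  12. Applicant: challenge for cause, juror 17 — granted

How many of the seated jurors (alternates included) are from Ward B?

Removed: #1, #2, #3, #10, #11, #12, #17, #20, #24, #25.
Seated (10 incl. alternates): #4, #5, #6, #7, #8, #9, #13, #14, #15, #16.
Of those, in Ward B: #4, #6, #13 → 3.

3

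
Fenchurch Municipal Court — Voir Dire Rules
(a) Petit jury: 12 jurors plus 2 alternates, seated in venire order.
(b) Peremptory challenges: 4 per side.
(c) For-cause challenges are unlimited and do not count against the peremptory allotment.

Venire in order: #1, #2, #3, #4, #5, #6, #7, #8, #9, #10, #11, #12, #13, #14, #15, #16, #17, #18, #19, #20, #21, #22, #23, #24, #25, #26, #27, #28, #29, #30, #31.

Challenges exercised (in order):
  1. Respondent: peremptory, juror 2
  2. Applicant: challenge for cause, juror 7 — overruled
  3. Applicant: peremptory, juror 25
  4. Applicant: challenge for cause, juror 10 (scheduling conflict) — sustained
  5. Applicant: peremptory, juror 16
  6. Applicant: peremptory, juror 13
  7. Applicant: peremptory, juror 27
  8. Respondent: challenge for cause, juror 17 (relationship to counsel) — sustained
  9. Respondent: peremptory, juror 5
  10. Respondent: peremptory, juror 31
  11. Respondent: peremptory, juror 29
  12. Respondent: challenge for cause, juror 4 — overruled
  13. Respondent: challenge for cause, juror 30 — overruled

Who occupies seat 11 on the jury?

15

Removed: #2, #5, #10, #13, #16, #17, #25, #27, #29, #31. (#4, #7, #30 stay — for-cause denied.)
Seating in order: seats 1–12 → #1, #3, #4, #6, #7, #8, #9, #11, #12, #14, #15, #18; alternates → #19, #20.
So seat 11 is #15.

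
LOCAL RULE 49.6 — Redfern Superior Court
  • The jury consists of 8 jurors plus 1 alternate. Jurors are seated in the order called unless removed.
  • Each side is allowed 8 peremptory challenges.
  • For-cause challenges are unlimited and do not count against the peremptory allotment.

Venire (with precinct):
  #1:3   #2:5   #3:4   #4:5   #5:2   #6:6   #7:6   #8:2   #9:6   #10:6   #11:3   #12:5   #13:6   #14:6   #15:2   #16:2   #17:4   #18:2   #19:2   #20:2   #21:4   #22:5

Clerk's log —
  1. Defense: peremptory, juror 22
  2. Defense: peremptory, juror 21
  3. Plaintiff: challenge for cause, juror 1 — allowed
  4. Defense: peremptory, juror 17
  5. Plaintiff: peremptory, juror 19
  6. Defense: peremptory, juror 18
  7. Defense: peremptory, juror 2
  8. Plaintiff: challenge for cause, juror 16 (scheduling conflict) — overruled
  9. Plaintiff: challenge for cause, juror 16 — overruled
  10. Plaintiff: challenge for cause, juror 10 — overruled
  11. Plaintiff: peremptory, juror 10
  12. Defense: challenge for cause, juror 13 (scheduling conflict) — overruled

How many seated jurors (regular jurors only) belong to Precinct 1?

Removed: #1, #2, #10, #17, #18, #19, #21, #22.
Seated jurors 1–8: #3, #4, #5, #6, #7, #8, #9, #11 (alternates #12 not counted).
None of those are in Precinct 1 → 0.

0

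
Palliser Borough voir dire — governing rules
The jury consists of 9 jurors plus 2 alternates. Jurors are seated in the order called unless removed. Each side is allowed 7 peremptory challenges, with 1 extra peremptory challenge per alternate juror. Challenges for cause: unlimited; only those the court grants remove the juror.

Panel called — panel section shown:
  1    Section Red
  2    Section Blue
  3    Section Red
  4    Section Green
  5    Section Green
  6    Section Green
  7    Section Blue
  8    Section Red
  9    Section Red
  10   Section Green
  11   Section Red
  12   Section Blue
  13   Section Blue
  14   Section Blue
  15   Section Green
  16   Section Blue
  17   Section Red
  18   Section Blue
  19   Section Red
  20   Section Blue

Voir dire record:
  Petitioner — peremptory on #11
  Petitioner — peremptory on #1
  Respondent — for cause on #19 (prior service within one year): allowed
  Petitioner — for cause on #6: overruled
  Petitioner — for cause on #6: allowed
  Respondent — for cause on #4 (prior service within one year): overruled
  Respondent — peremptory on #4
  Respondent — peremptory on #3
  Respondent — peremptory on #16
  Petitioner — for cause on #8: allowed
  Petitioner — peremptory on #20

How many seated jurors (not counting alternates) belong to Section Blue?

5

Removed: #1, #3, #4, #6, #8, #11, #16, #19, #20.
Seated jurors 1–9: #2, #5, #7, #9, #10, #12, #13, #14, #15 (alternates #17, #18 not counted).
Of those, in Section Blue: #2, #7, #12, #13, #14 → 5.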